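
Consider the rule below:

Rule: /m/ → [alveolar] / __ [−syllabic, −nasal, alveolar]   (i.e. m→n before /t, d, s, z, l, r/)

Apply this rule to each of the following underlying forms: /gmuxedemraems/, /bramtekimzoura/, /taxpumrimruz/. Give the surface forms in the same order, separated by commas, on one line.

gmuxedenraens, brantekinzoura, taxpunrinruz

/gmuxedemraems/: /m/ precedes the alveolar consonant /r/, so it assimilates in place to [n]. /m/ precedes the alveolar consonant /s/, so it assimilates in place to [n]. → [gmuxedenraens].
/bramtekimzoura/: /m/ precedes the alveolar consonant /t/, so it assimilates in place to [n]. /m/ precedes the alveolar consonant /z/, so it assimilates in place to [n]. → [brantekinzoura].
/taxpumrimruz/: /m/ precedes the alveolar consonant /r/, so it assimilates in place to [n]. /m/ precedes the alveolar consonant /r/, so it assimilates in place to [n]. → [taxpunrinruz].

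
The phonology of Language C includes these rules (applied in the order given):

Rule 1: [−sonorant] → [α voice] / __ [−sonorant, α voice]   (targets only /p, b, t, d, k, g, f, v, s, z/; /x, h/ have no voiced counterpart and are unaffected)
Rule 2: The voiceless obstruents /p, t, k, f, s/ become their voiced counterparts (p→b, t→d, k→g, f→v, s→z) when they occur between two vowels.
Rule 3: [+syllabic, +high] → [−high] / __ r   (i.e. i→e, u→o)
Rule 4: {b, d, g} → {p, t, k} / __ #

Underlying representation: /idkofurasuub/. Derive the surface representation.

itkovorazuup

Rule 1 (regressive voicing assimilation): /d/ precedes the voiceless obstruent /k/, so it devoices to [t] by assimilation. /idkofurasuub/ → itkofurasuub.
Rule 2 (intervocalic voicing): /f/ is a voiceless obstruent between vowels /o/ and /u/, so it voices to [v]. /s/ is a voiceless obstruent between vowels /a/ and /u/, so it voices to [z]. /itkofurasuub/ → itkovurazuub.
Rule 3 (pre-rhotic lowering): /u/ is a high vowel immediately before /r/, so it lowers to [o]. /itkovurazuub/ → itkovorazuub.
Rule 4 (final devoicing): /b/ is a voiced stop in word-final position, so it devoices to [p]. /itkovorazuub/ → itkovorazuup.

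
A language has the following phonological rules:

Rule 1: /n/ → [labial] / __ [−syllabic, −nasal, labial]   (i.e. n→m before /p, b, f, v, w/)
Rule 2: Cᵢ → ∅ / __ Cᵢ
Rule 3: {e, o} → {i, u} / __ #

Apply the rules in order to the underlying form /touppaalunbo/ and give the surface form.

toupaalumbu

Rule 1 (nasal place assimilation): /n/ precedes the labial consonant /b/, so it assimilates in place to [m]. /touppaalunbo/ → touppaalumbo.
Rule 2 (degemination): /pp/ is a geminate; the first /p/ deletes. /touppaalumbo/ → toupaalumbo.
Rule 3 (final vowel raising): /o/ is a mid vowel in word-final position, so it raises to [u]. /toupaalumbo/ → toupaalumbu.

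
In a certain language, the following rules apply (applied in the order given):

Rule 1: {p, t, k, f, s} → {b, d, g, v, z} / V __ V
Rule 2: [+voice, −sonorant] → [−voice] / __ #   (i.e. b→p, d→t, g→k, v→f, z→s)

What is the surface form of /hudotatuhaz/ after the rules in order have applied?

Rule 1 (intervocalic voicing): /t/ is a voiceless obstruent between vowels /o/ and /a/, so it voices to [d]. /t/ is a voiceless obstruent between vowels /a/ and /u/, so it voices to [d]. /hudotatuhaz/ → hudodaduhaz.
Rule 2 (final devoicing): /z/ is a voiced obstruent in word-final position, so it devoices to [s]. /hudodaduhaz/ → hudodaduhas.

hudodaduhas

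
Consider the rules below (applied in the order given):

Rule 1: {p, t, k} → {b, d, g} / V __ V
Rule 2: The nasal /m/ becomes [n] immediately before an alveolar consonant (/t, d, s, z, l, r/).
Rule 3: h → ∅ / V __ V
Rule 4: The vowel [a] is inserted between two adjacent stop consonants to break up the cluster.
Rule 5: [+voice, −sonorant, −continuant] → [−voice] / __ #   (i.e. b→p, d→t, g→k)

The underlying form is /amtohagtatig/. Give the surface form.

antoagatadik

Rule 1 (intervocalic voicing): /t/ is a voiceless stop between vowels /a/ and /i/, so it voices to [d]. /amtohagtatig/ → amtohagtadig.
Rule 2 (nasal place assimilation): /m/ precedes the alveolar consonant /t/, so it assimilates in place to [n]. /amtohagtadig/ → antohagtadig.
Rule 3 (intervocalic h-deletion): /h/ occurs between vowels /o/ and /a/, so it deletes. /antohagtadig/ → antoagtadig.
Rule 4 (stop-cluster a-epenthesis): /g/ and /t/ form a stop–stop cluster, so [a] is inserted between them. /antoagtadig/ → antoagatadig.
Rule 5 (final devoicing): /g/ is a voiced stop in word-final position, so it devoices to [k]. /antoagatadig/ → antoagatadik.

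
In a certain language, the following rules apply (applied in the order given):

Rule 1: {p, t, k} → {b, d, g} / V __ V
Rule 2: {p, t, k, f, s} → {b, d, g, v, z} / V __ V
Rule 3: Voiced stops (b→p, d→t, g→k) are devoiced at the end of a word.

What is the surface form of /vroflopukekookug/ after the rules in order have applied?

Rule 1 (intervocalic voicing): /p/ is a voiceless stop between vowels /o/ and /u/, so it voices to [b]. /k/ is a voiceless stop between vowels /u/ and /e/, so it voices to [g]. /k/ is a voiceless stop between vowels /e/ and /o/, so it voices to [g]. /k/ is a voiceless stop between vowels /o/ and /u/, so it voices to [g]. /vroflopukekookug/ → vroflobugegoogug.
Rule 2 (intervocalic voicing): no segment meets the environment; /vroflobugegoogug/ is unchanged.
Rule 3 (final devoicing): /g/ is a voiced stop in word-final position, so it devoices to [k]. /vroflobugegoogug/ → vroflobugegooguk.

vroflobugegooguk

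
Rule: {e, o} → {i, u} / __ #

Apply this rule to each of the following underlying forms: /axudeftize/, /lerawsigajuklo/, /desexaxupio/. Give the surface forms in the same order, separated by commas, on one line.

axudeftizi, lerawsigajuklu, desexaxupiu

/axudeftize/: /e/ is a mid vowel in word-final position, so it raises to [i]. → [axudeftizi].
/lerawsigajuklo/: /o/ is a mid vowel in word-final position, so it raises to [u]. → [lerawsigajuklu].
/desexaxupio/: /o/ is a mid vowel in word-final position, so it raises to [u]. → [desexaxupiu].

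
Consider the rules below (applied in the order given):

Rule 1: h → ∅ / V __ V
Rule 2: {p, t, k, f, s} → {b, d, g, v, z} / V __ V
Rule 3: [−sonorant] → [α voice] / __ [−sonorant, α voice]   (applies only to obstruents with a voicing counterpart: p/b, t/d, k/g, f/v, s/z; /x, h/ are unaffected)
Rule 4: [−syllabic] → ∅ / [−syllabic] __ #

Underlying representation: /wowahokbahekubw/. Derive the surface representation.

wowaogbaegub

Rule 1 (intervocalic h-deletion): /h/ occurs between vowels /a/ and /o/, so it deletes. /h/ occurs between vowels /a/ and /e/, so it deletes. /wowahokbahekubw/ → wowaokbaekubw.
Rule 2 (intervocalic voicing): /k/ is a voiceless obstruent between vowels /e/ and /u/, so it voices to [g]. /wowaokbaekubw/ → wowaokbaegubw.
Rule 3 (regressive voicing assimilation): /k/ precedes the voiced obstruent /b/, so it voices to [g] by assimilation. /wowaokbaegubw/ → wowaogbaegubw.
Rule 4 (final cluster simplification): /w/ is the second consonant of a word-final cluster /bw/, so it deletes. /wowaogbaegubw/ → wowaogbaegub.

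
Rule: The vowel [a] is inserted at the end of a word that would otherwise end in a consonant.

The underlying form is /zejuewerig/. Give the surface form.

zejueweriga

the form ends in the consonant /g/, so [a] is inserted word-finally.
Surface form: [zejueweriga].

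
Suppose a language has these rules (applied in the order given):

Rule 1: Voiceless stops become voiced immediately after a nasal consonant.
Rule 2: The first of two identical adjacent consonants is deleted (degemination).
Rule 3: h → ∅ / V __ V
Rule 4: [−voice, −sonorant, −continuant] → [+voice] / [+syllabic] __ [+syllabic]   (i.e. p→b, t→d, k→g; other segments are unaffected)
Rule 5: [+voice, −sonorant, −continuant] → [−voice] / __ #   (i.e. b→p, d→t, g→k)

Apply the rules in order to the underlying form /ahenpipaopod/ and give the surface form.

aenbibaobot

Rule 1 (post-nasal voicing): /p/ is a voiceless stop immediately after the nasal /n/, so it voices to [b]. /ahenpipaopod/ → ahenbipaopod.
Rule 2 (degemination): no segment meets the environment; /ahenbipaopod/ is unchanged.
Rule 3 (intervocalic h-deletion): /h/ occurs between vowels /a/ and /e/, so it deletes. /ahenbipaopod/ → aenbipaopod.
Rule 4 (intervocalic voicing): /p/ is a voiceless stop between vowels /i/ and /a/, so it voices to [b]. /p/ is a voiceless stop between vowels /o/ and /o/, so it voices to [b]. /aenbipaopod/ → aenbibaobod.
Rule 5 (final devoicing): /d/ is a voiced stop in word-final position, so it devoices to [t]. /aenbibaobod/ → aenbibaobot.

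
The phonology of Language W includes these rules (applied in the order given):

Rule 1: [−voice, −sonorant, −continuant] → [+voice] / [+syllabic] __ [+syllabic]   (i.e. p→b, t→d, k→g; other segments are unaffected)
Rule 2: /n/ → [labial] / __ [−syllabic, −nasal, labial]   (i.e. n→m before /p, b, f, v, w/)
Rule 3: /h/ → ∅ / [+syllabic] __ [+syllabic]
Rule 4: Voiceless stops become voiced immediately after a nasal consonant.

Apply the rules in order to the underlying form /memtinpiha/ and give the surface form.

memdimbia

Rule 1 (intervocalic voicing): no segment meets the environment; /memtinpiha/ is unchanged.
Rule 2 (nasal place assimilation): /n/ precedes the labial consonant /p/, so it assimilates in place to [m]. /memtinpiha/ → memtimpiha.
Rule 3 (intervocalic h-deletion): /h/ occurs between vowels /i/ and /a/, so it deletes. /memtimpiha/ → memtimpia.
Rule 4 (post-nasal voicing): /t/ is a voiceless stop immediately after the nasal /m/, so it voices to [d]. /p/ is a voiceless stop immediately after the nasal /m/, so it voices to [b]. /memtimpia/ → memdimbia.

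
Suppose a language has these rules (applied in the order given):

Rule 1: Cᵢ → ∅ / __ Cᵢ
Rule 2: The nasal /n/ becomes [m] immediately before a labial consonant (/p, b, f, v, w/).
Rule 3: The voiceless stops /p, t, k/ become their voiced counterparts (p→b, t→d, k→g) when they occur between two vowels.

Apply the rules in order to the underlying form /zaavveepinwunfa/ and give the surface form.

zaaveebimwumfa

Rule 1 (degemination): /vv/ is a geminate; the first /v/ deletes. /zaavveepinwunfa/ → zaaveepinwunfa.
Rule 2 (nasal place assimilation): /n/ precedes the labial consonant /w/, so it assimilates in place to [m]. /n/ precedes the labial consonant /f/, so it assimilates in place to [m]. /zaaveepinwunfa/ → zaaveepimwumfa.
Rule 3 (intervocalic voicing): /p/ is a voiceless stop between vowels /e/ and /i/, so it voices to [b]. /zaaveepimwumfa/ → zaaveebimwumfa.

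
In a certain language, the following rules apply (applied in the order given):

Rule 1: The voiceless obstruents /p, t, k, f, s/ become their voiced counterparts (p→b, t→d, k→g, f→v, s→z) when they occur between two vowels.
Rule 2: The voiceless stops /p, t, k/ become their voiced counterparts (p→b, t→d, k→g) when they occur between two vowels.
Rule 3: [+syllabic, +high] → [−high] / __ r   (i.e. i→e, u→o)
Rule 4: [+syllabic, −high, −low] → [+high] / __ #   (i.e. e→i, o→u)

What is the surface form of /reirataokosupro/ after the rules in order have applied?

reeradaogozupru

Rule 1 (intervocalic voicing): /t/ is a voiceless obstruent between vowels /a/ and /a/, so it voices to [d]. /k/ is a voiceless obstruent between vowels /o/ and /o/, so it voices to [g]. /s/ is a voiceless obstruent between vowels /o/ and /u/, so it voices to [z]. /reirataokosupro/ → reiradaogozupro.
Rule 2 (intervocalic voicing): no segment meets the environment; /reiradaogozupro/ is unchanged.
Rule 3 (pre-rhotic lowering): /i/ is a high vowel immediately before /r/, so it lowers to [e]. /reiradaogozupro/ → reeradaogozupro.
Rule 4 (final vowel raising): /o/ is a mid vowel in word-final position, so it raises to [u]. /reeradaogozupro/ → reeradaogozupru.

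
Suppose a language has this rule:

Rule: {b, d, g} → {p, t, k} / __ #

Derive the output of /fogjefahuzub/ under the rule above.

fogjefahuzup

/b/ is a voiced stop in word-final position, so it devoices to [p].
The other instance of /g/ does not occur in the required environment and remains unchanged.
Surface form: [fogjefahuzup].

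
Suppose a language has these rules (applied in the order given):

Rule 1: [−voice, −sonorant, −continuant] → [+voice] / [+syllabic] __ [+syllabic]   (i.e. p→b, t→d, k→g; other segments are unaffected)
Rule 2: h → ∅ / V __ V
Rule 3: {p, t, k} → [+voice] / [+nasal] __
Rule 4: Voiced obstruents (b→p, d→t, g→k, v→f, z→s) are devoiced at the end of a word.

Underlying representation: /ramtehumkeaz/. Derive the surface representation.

Rule 1 (intervocalic voicing): no segment meets the environment; /ramtehumkeaz/ is unchanged.
Rule 2 (intervocalic h-deletion): /h/ occurs between vowels /e/ and /u/, so it deletes. /ramtehumkeaz/ → ramteumkeaz.
Rule 3 (post-nasal voicing): /t/ is a voiceless stop immediately after the nasal /m/, so it voices to [d]. /k/ is a voiceless stop immediately after the nasal /m/, so it voices to [g]. /ramteumkeaz/ → ramdeumgeaz.
Rule 4 (final devoicing): /z/ is a voiced obstruent in word-final position, so it devoices to [s]. /ramdeumgeaz/ → ramdeumgeas.

ramdeumgeas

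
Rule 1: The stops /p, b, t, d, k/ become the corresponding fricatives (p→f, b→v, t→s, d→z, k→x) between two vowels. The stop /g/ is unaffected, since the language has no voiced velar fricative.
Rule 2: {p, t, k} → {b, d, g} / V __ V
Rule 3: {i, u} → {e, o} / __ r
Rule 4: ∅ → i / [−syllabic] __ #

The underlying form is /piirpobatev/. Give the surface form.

Rule 1 (intervocalic spirantization): /b/ is a stop between vowels /o/ and /a/, so it spirantizes to the fricative [v]. /t/ is a stop between vowels /a/ and /e/, so it spirantizes to the fricative [s]. /piirpobatev/ → piirpovasev.
Rule 2 (intervocalic voicing): no segment meets the environment; /piirpovasev/ is unchanged.
Rule 3 (pre-rhotic lowering): /i/ is a high vowel immediately before /r/, so it lowers to [e]. /piirpovasev/ → pierpovasev.
Rule 4 (final i-epenthesis): the form ends in the consonant /v/, so [i] is inserted word-finally. /pierpovasev/ → pierpovasevi.

pierpovasevi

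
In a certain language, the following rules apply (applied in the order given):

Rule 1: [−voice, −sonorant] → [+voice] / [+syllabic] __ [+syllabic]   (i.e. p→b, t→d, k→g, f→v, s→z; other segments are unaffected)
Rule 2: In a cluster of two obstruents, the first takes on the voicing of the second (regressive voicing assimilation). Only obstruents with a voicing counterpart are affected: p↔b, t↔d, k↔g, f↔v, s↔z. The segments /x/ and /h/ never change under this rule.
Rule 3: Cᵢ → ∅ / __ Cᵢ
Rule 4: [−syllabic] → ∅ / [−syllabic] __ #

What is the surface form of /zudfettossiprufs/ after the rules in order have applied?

zutfetosipruf

Rule 1 (intervocalic voicing): no segment meets the environment; /zudfettossiprufs/ is unchanged.
Rule 2 (regressive voicing assimilation): /d/ precedes the voiceless obstruent /f/, so it devoices to [t] by assimilation. /zudfettossiprufs/ → zutfettossiprufs.
Rule 3 (degemination): /tt/ is a geminate; the first /t/ deletes. /ss/ is a geminate; the first /s/ deletes. /zutfettossiprufs/ → zutfetosiprufs.
Rule 4 (final cluster simplification): /s/ is the second consonant of a word-final cluster /fs/, so it deletes. /zutfetosiprufs/ → zutfetosipruf.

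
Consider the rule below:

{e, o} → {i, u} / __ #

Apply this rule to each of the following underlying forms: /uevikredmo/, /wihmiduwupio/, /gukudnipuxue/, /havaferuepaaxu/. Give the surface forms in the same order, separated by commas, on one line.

/uevikredmo/: /o/ is a mid vowel in word-final position, so it raises to [u]. → [uevikredmu].
/wihmiduwupio/: /o/ is a mid vowel in word-final position, so it raises to [u]. → [wihmiduwupiu].
/gukudnipuxue/: /e/ is a mid vowel in word-final position, so it raises to [i]. → [gukudnipuxui].
/havaferuepaaxu/: the rule's environment is not met; surfaces unchanged as [havaferuepaaxu].

uevikredmu, wihmiduwupiu, gukudnipuxui, havaferuepaaxu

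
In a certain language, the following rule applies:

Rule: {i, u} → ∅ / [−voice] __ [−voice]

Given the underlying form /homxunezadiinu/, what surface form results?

No segment of /homxunezadiinu/ meets the structural description of the rule, so the form surfaces unchanged.

homxunezadiinu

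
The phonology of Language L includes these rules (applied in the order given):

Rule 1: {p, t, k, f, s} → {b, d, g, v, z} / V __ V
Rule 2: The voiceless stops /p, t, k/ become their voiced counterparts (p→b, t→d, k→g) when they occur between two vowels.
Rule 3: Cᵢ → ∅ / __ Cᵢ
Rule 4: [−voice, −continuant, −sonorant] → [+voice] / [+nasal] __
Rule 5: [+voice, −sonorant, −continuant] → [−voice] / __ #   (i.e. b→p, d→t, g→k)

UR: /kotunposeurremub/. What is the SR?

Rule 1 (intervocalic voicing): /t/ is a voiceless obstruent between vowels /o/ and /u/, so it voices to [d]. /s/ is a voiceless obstruent between vowels /o/ and /e/, so it voices to [z]. /kotunposeurremub/ → kodunpozeurremub.
Rule 2 (intervocalic voicing): no segment meets the environment; /kodunpozeurremub/ is unchanged.
Rule 3 (degemination): /rr/ is a geminate; the first /r/ deletes. /kodunpozeurremub/ → kodunpozeuremub.
Rule 4 (post-nasal voicing): /p/ is a voiceless stop immediately after the nasal /n/, so it voices to [b]. /kodunpozeuremub/ → kodunbozeuremub.
Rule 5 (final devoicing): /b/ is a voiced stop in word-final position, so it devoices to [p]. /kodunbozeuremub/ → kodunbozeuremup.

kodunbozeuremup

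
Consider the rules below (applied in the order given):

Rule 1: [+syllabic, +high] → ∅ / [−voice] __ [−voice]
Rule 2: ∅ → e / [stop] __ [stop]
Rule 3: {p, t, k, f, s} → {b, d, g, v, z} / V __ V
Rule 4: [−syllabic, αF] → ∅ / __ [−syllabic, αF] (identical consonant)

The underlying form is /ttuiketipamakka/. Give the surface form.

teduigedebamagega

Rule 1 (high vowel syncope): /i/ is a high vowel flanked by voiceless consonants /t/ and /p/, so it deletes. /ttuiketipamakka/ → ttuiketpamakka.
Rule 2 (stop-cluster e-epenthesis): /t/ and /t/ form a stop–stop cluster, so [e] is inserted between them. /t/ and /p/ form a stop–stop cluster, so [e] is inserted between them. /k/ and /k/ form a stop–stop cluster, so [e] is inserted between them. /ttuiketpamakka/ → tetuiketepamakeka.
Rule 3 (intervocalic voicing): /t/ is a voiceless obstruent between vowels /e/ and /u/, so it voices to [d]. /k/ is a voiceless obstruent between vowels /i/ and /e/, so it voices to [g]. /t/ is a voiceless obstruent between vowels /e/ and /e/, so it voices to [d]. /p/ is a voiceless obstruent between vowels /e/ and /a/, so it voices to [b]. /k/ is a voiceless obstruent between vowels /a/ and /e/, so it voices to [g]. /k/ is a voiceless obstruent between vowels /e/ and /a/, so it voices to [g]. /tetuiketepamakeka/ → teduigedebamagega.
Rule 4 (degemination): no segment meets the environment; /teduigedebamagega/ is unchanged.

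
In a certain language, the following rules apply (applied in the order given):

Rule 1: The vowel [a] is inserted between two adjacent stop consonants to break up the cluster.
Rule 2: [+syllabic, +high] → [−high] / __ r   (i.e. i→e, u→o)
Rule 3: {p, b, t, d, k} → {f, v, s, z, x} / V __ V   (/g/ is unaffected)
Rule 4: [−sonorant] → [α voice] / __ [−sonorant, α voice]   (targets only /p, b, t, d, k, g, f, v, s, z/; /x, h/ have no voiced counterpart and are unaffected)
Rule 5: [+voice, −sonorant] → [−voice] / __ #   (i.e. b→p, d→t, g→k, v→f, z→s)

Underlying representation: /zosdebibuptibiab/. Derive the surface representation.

Rule 1 (stop-cluster a-epenthesis): /p/ and /t/ form a stop–stop cluster, so [a] is inserted between them. /zosdebibuptibiab/ → zosdebibupatibiab.
Rule 2 (pre-rhotic lowering): no segment meets the environment; /zosdebibupatibiab/ is unchanged.
Rule 3 (intervocalic spirantization): /b/ is a stop between vowels /e/ and /i/, so it spirantizes to the fricative [v]. /b/ is a stop between vowels /i/ and /u/, so it spirantizes to the fricative [v]. /p/ is a stop between vowels /u/ and /a/, so it spirantizes to the fricative [f]. /t/ is a stop between vowels /a/ and /i/, so it spirantizes to the fricative [s]. /b/ is a stop between vowels /i/ and /i/, so it spirantizes to the fricative [v]. /zosdebibupatibiab/ → zosdevivufasiviab.
Rule 4 (regressive voicing assimilation): /s/ precedes the voiced obstruent /d/, so it voices to [z] by assimilation. /zosdevivufasiviab/ → zozdevivufasiviab.
Rule 5 (final devoicing): /b/ is a voiced obstruent in word-final position, so it devoices to [p]. /zozdevivufasiviab/ → zozdevivufasiviap.

zozdevivufasiviap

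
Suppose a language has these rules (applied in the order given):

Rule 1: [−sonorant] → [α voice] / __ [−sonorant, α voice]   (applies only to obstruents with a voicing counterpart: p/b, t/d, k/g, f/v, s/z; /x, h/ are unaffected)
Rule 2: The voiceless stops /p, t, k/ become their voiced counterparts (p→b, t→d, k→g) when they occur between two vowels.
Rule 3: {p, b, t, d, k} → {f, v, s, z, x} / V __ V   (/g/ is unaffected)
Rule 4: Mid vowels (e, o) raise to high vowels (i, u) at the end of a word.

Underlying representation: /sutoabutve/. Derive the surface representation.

Rule 1 (regressive voicing assimilation): /t/ precedes the voiced obstruent /v/, so it voices to [d] by assimilation. /sutoabutve/ → sutoabudve.
Rule 2 (intervocalic voicing): /t/ is a voiceless stop between vowels /u/ and /o/, so it voices to [d]. /sutoabudve/ → sudoabudve.
Rule 3 (intervocalic spirantization): /d/ is a stop between vowels /u/ and /o/, so it spirantizes to the fricative [z]. /b/ is a stop between vowels /a/ and /u/, so it spirantizes to the fricative [v]. /sudoabudve/ → suzoavudve.
Rule 4 (final vowel raising): /e/ is a mid vowel in word-final position, so it raises to [i]. /suzoavudve/ → suzoavudvi.

suzoavudvi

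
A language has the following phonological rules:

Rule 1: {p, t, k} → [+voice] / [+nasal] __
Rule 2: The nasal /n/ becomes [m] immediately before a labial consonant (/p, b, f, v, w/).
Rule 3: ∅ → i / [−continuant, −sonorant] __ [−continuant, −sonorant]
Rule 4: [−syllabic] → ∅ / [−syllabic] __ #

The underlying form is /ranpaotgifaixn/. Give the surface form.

rambaotigifaix

Rule 1 (post-nasal voicing): /p/ is a voiceless stop immediately after the nasal /n/, so it voices to [b]. /ranpaotgifaixn/ → ranbaotgifaixn.
Rule 2 (nasal place assimilation): /n/ precedes the labial consonant /b/, so it assimilates in place to [m]. /ranbaotgifaixn/ → rambaotgifaixn.
Rule 3 (stop-cluster i-epenthesis): /t/ and /g/ form a stop–stop cluster, so [i] is inserted between them. /rambaotgifaixn/ → rambaotigifaixn.
Rule 4 (final cluster simplification): /n/ is the second consonant of a word-final cluster /xn/, so it deletes. /rambaotigifaixn/ → rambaotigifaix.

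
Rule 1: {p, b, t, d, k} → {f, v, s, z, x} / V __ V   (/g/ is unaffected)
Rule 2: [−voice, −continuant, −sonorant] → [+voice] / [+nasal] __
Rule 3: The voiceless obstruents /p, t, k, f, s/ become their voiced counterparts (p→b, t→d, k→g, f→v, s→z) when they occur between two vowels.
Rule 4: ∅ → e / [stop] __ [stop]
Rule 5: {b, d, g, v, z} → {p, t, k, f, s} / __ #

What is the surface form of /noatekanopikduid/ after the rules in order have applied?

Rule 1 (intervocalic spirantization): /t/ is a stop between vowels /a/ and /e/, so it spirantizes to the fricative [s]. /k/ is a stop between vowels /e/ and /a/, so it spirantizes to the fricative [x]. /p/ is a stop between vowels /o/ and /i/, so it spirantizes to the fricative [f]. /noatekanopikduid/ → noasexanofikduid.
Rule 2 (post-nasal voicing): no segment meets the environment; /noasexanofikduid/ is unchanged.
Rule 3 (intervocalic voicing): /s/ is a voiceless obstruent between vowels /a/ and /e/, so it voices to [z]. /f/ is a voiceless obstruent between vowels /o/ and /i/, so it voices to [v]. /noasexanofikduid/ → noazexanovikduid.
Rule 4 (stop-cluster e-epenthesis): /k/ and /d/ form a stop–stop cluster, so [e] is inserted between them. /noazexanovikduid/ → noazexanovikeduid.
Rule 5 (final devoicing): /d/ is a voiced obstruent in word-final position, so it devoices to [t]. /noazexanovikeduid/ → noazexanovikeduit.

noazexanovikeduit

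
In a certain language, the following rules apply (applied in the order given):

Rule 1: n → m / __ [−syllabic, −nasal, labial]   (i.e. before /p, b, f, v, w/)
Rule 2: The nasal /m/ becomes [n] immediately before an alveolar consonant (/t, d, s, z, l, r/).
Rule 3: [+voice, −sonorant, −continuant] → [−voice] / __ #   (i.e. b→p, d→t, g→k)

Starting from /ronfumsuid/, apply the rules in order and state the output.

romfunsuit

Rule 1 (nasal place assimilation): /n/ precedes the labial consonant /f/, so it assimilates in place to [m]. /ronfumsuid/ → romfumsuid.
Rule 2 (nasal place assimilation): /m/ precedes the alveolar consonant /s/, so it assimilates in place to [n]. /romfumsuid/ → romfunsuid.
Rule 3 (final devoicing): /d/ is a voiced stop in word-final position, so it devoices to [t]. /romfunsuid/ → romfunsuit.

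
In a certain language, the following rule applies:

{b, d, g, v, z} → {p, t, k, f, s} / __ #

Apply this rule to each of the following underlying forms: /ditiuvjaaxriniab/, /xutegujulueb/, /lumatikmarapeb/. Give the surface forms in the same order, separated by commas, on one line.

ditiuvjaaxriniap, xutegujuluep, lumatikmarapep

/ditiuvjaaxriniab/: /b/ is a voiced obstruent in word-final position, so it devoices to [p]. → [ditiuvjaaxriniap].
/xutegujulueb/: /b/ is a voiced obstruent in word-final position, so it devoices to [p]. → [xutegujuluep].
/lumatikmarapeb/: /b/ is a voiced obstruent in word-final position, so it devoices to [p]. → [lumatikmarapep].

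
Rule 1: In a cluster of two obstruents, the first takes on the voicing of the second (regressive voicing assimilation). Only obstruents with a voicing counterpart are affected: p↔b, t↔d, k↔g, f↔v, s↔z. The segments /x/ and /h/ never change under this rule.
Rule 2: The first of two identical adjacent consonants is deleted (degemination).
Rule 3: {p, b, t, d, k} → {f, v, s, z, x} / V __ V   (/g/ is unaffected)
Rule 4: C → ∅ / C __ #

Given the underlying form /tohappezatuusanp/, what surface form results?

Rule 1 (regressive voicing assimilation): no segment meets the environment; /tohappezatuusanp/ is unchanged.
Rule 2 (degemination): /pp/ is a geminate; the first /p/ deletes. /tohappezatuusanp/ → tohapezatuusanp.
Rule 3 (intervocalic spirantization): /p/ is a stop between vowels /a/ and /e/, so it spirantizes to the fricative [f]. /t/ is a stop between vowels /a/ and /u/, so it spirantizes to the fricative [s]. /tohapezatuusanp/ → tohafezasuusanp.
Rule 4 (final cluster simplification): /p/ is the second consonant of a word-final cluster /np/, so it deletes. /tohafezasuusanp/ → tohafezasuusan.

tohafezasuusan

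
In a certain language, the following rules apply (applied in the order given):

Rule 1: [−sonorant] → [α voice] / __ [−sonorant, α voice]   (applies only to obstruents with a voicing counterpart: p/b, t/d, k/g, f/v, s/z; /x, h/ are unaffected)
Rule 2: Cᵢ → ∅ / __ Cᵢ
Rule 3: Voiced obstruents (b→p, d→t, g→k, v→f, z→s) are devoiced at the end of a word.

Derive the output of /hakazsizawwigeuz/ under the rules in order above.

Rule 1 (regressive voicing assimilation): /z/ precedes the voiceless obstruent /s/, so it devoices to [s] by assimilation. /hakazsizawwigeuz/ → hakassizawwigeuz.
Rule 2 (degemination): /ss/ is a geminate; the first /s/ deletes. /ww/ is a geminate; the first /w/ deletes. /hakassizawwigeuz/ → hakasizawigeuz.
Rule 3 (final devoicing): /z/ is a voiced obstruent in word-final position, so it devoices to [s]. /hakasizawigeuz/ → hakasizawigeus.

hakasizawigeus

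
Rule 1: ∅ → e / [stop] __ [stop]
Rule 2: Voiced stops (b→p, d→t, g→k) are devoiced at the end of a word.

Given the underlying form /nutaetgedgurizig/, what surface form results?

nutaetegedegurizik

Rule 1 (stop-cluster e-epenthesis): /t/ and /g/ form a stop–stop cluster, so [e] is inserted between them. /d/ and /g/ form a stop–stop cluster, so [e] is inserted between them. /nutaetgedgurizig/ → nutaetegedegurizig.
Rule 2 (final devoicing): /g/ is a voiced stop in word-final position, so it devoices to [k]. /nutaetegedegurizig/ → nutaetegedegurizik.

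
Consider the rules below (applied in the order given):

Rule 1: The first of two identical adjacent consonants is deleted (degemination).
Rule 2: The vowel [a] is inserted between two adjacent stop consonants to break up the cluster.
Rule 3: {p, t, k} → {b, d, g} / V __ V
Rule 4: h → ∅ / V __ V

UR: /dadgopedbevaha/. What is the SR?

dadagobedabevaa

Rule 1 (degemination): no segment meets the environment; /dadgopedbevaha/ is unchanged.
Rule 2 (stop-cluster a-epenthesis): /d/ and /g/ form a stop–stop cluster, so [a] is inserted between them. /d/ and /b/ form a stop–stop cluster, so [a] is inserted between them. /dadgopedbevaha/ → dadagopedabevaha.
Rule 3 (intervocalic voicing): /p/ is a voiceless stop between vowels /o/ and /e/, so it voices to [b]. /dadagopedabevaha/ → dadagobedabevaha.
Rule 4 (intervocalic h-deletion): /h/ occurs between vowels /a/ and /a/, so it deletes. /dadagobedabevaha/ → dadagobedabevaa.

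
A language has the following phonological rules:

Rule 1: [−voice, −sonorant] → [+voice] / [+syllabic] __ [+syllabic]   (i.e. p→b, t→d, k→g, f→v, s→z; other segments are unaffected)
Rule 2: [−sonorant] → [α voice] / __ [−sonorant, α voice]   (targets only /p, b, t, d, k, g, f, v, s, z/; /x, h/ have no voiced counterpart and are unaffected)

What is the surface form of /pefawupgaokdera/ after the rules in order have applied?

Rule 1 (intervocalic voicing): /f/ is a voiceless obstruent between vowels /e/ and /a/, so it voices to [v]. /pefawupgaokdera/ → pevawupgaokdera.
Rule 2 (regressive voicing assimilation): /p/ precedes the voiced obstruent /g/, so it voices to [b] by assimilation. /k/ precedes the voiced obstruent /d/, so it voices to [g] by assimilation. /pevawupgaokdera/ → pevawubgaogdera.

pevawubgaogdera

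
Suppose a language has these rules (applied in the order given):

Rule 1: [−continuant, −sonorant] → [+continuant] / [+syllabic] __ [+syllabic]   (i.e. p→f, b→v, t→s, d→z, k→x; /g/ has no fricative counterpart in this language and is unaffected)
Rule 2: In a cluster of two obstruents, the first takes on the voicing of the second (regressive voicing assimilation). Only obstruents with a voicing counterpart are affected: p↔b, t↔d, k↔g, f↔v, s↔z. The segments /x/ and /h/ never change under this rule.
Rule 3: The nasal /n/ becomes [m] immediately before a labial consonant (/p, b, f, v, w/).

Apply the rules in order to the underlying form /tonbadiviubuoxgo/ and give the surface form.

Rule 1 (intervocalic spirantization): /d/ is a stop between vowels /a/ and /i/, so it spirantizes to the fricative [z]. /b/ is a stop between vowels /u/ and /u/, so it spirantizes to the fricative [v]. /tonbadiviubuoxgo/ → tonbaziviuvuoxgo.
Rule 2 (regressive voicing assimilation): no segment meets the environment; /tonbaziviuvuoxgo/ is unchanged.
Rule 3 (nasal place assimilation): /n/ precedes the labial consonant /b/, so it assimilates in place to [m]. /tonbaziviuvuoxgo/ → tombaziviuvuoxgo.

tombaziviuvuoxgo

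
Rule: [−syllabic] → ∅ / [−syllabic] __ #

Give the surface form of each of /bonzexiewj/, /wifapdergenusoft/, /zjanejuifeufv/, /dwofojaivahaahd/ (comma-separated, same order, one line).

bonzexiew, wifapdergenusof, zjanejuifeuf, dwofojaivahaah

/bonzexiewj/: /j/ is the second consonant of a word-final cluster /wj/, so it deletes. → [bonzexiew].
/wifapdergenusoft/: /t/ is the second consonant of a word-final cluster /ft/, so it deletes. → [wifapdergenusof].
/zjanejuifeufv/: /v/ is the second consonant of a word-final cluster /fv/, so it deletes. → [zjanejuifeuf].
/dwofojaivahaahd/: /d/ is the second consonant of a word-final cluster /hd/, so it deletes. → [dwofojaivahaah].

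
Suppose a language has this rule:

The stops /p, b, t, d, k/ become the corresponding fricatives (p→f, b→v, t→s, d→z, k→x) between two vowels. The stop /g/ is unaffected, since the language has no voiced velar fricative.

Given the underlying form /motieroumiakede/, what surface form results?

mosieroumiaxeze

/t/ is a stop between vowels /o/ and /i/, so it spirantizes to the fricative [s].
/k/ is a stop between vowels /a/ and /e/, so it spirantizes to the fricative [x].
/d/ is a stop between vowels /e/ and /e/, so it spirantizes to the fricative [z].
Surface form: [mosieroumiaxeze].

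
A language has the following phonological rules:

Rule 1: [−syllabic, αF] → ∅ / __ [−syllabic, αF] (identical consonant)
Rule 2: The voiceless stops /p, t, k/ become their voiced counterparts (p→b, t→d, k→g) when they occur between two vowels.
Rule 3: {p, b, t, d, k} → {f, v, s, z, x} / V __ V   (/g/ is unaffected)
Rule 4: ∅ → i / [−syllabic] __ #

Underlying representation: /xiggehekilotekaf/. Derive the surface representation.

Rule 1 (degemination): /gg/ is a geminate; the first /g/ deletes. /xiggehekilotekaf/ → xigehekilotekaf.
Rule 2 (intervocalic voicing): /k/ is a voiceless stop between vowels /e/ and /i/, so it voices to [g]. /t/ is a voiceless stop between vowels /o/ and /e/, so it voices to [d]. /k/ is a voiceless stop between vowels /e/ and /a/, so it voices to [g]. /xigehekilotekaf/ → xigehegilodegaf.
Rule 3 (intervocalic spirantization): /d/ is a stop between vowels /o/ and /e/, so it spirantizes to the fricative [z]. /xigehegilodegaf/ → xigehegilozegaf.
Rule 4 (final i-epenthesis): the form ends in the consonant /f/, so [i] is inserted word-finally. /xigehegilozegaf/ → xigehegilozegafi.

xigehegilozegafi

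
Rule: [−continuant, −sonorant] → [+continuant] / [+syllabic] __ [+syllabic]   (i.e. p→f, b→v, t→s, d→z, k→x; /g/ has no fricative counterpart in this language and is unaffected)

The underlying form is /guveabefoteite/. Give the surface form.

guveavefoseise

/b/ is a stop between vowels /a/ and /e/, so it spirantizes to the fricative [v].
/t/ is a stop between vowels /o/ and /e/, so it spirantizes to the fricative [s].
/t/ is a stop between vowels /i/ and /e/, so it spirantizes to the fricative [s].
Surface form: [guveavefoseise].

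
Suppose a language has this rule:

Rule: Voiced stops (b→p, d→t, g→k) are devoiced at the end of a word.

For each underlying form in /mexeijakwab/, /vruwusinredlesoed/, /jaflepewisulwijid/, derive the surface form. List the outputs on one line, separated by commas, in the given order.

/mexeijakwab/: /b/ is a voiced stop in word-final position, so it devoices to [p]. → [mexeijakwap].
/vruwusinredlesoed/: /d/ is a voiced stop in word-final position, so it devoices to [t]. → [vruwusinredlesoet].
/jaflepewisulwijid/: /d/ is a voiced stop in word-final position, so it devoices to [t]. → [jaflepewisulwijit].

mexeijakwap, vruwusinredlesoet, jaflepewisulwijit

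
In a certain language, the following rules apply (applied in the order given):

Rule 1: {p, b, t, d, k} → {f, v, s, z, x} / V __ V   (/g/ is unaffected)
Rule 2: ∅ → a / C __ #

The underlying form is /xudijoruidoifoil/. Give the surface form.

Rule 1 (intervocalic spirantization): /d/ is a stop between vowels /u/ and /i/, so it spirantizes to the fricative [z]. /d/ is a stop between vowels /i/ and /o/, so it spirantizes to the fricative [z]. /xudijoruidoifoil/ → xuzijoruizoifoil.
Rule 2 (final a-epenthesis): the form ends in the consonant /l/, so [a] is inserted word-finally. /xuzijoruizoifoil/ → xuzijoruizoifoila.

xuzijoruizoifoila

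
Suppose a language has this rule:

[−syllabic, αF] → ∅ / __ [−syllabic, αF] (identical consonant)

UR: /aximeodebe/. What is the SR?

No segment of /aximeodebe/ meets the structural description of the rule, so the form surfaces unchanged.

aximeodebe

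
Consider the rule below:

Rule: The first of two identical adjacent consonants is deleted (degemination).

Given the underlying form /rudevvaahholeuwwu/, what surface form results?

/vv/ is a geminate; the first /v/ deletes.
/hh/ is a geminate; the first /h/ deletes.
/ww/ is a geminate; the first /w/ deletes.
Surface form: [rudevaaholeuwu].

rudevaaholeuwu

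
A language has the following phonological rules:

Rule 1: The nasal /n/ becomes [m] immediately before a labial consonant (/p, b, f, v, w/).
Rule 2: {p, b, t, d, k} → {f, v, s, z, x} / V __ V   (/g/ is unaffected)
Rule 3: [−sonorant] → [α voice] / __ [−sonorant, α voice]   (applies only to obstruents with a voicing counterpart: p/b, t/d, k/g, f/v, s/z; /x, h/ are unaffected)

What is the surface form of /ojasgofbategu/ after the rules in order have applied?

ojazgovbasegu

Rule 1 (nasal place assimilation): no segment meets the environment; /ojasgofbategu/ is unchanged.
Rule 2 (intervocalic spirantization): /t/ is a stop between vowels /a/ and /e/, so it spirantizes to the fricative [s]. /ojasgofbategu/ → ojasgofbasegu.
Rule 3 (regressive voicing assimilation): /s/ precedes the voiced obstruent /g/, so it voices to [z] by assimilation. /f/ precedes the voiced obstruent /b/, so it voices to [v] by assimilation. /ojasgofbasegu/ → ojazgovbasegu.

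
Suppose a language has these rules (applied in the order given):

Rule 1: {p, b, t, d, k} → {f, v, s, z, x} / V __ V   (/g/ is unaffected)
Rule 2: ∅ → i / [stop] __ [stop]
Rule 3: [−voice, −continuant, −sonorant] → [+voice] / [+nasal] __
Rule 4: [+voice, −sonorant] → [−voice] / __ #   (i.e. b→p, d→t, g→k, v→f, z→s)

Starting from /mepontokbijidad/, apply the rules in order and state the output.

mefondokibijizat

Rule 1 (intervocalic spirantization): /p/ is a stop between vowels /e/ and /o/, so it spirantizes to the fricative [f]. /d/ is a stop between vowels /i/ and /a/, so it spirantizes to the fricative [z]. /mepontokbijidad/ → mefontokbijizad.
Rule 2 (stop-cluster i-epenthesis): /k/ and /b/ form a stop–stop cluster, so [i] is inserted between them. /mefontokbijizad/ → mefontokibijizad.
Rule 3 (post-nasal voicing): /t/ is a voiceless stop immediately after the nasal /n/, so it voices to [d]. /mefontokibijizad/ → mefondokibijizad.
Rule 4 (final devoicing): /d/ is a voiced obstruent in word-final position, so it devoices to [t]. /mefondokibijizad/ → mefondokibijizat.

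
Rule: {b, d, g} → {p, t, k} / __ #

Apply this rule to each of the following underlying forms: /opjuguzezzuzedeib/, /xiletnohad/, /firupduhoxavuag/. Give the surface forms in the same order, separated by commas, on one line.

opjuguzezzuzedeip, xiletnohat, firupduhoxavuak

/opjuguzezzuzedeib/: /b/ is a voiced stop in word-final position, so it devoices to [p]. → [opjuguzezzuzedeip].
/xiletnohad/: /d/ is a voiced stop in word-final position, so it devoices to [t]. → [xiletnohat].
/firupduhoxavuag/: /g/ is a voiced stop in word-final position, so it devoices to [k]. → [firupduhoxavuak].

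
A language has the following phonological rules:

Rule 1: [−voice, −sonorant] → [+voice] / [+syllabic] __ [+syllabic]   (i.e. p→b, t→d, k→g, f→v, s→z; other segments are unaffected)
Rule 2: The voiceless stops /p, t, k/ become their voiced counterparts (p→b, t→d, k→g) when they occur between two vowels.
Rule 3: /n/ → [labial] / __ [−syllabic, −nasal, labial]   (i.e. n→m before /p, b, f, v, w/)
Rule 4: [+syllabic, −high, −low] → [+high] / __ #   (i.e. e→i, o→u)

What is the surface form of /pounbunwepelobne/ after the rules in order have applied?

Rule 1 (intervocalic voicing): /p/ is a voiceless obstruent between vowels /e/ and /e/, so it voices to [b]. /pounbunwepelobne/ → pounbunwebelobne.
Rule 2 (intervocalic voicing): no segment meets the environment; /pounbunwebelobne/ is unchanged.
Rule 3 (nasal place assimilation): /n/ precedes the labial consonant /b/, so it assimilates in place to [m]. /n/ precedes the labial consonant /w/, so it assimilates in place to [m]. /pounbunwebelobne/ → poumbumwebelobne.
Rule 4 (final vowel raising): /e/ is a mid vowel in word-final position, so it raises to [i]. /poumbumwebelobne/ → poumbumwebelobni.

poumbumwebelobni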